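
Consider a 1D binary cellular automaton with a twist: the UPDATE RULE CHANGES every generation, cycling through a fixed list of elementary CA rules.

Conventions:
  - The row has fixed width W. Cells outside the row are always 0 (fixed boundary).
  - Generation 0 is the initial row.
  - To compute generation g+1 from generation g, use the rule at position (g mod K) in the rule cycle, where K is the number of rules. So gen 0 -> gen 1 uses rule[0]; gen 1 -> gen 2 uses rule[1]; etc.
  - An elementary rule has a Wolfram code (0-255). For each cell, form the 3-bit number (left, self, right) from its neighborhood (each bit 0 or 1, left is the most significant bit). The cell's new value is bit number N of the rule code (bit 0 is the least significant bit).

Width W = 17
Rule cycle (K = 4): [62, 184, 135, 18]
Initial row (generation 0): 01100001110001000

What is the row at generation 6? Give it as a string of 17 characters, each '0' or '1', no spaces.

Answer: 00000000000010110

Derivation:
Gen 0: 01100001110001000
Gen 1 (rule 62): 11010011001011100
Gen 2 (rule 184): 10101010100111010
Gen 3 (rule 135): 10101010101010010
Gen 4 (rule 18): 00000000000001101
Gen 5 (rule 62): 00000000000011011
Gen 6 (rule 184): 00000000000010110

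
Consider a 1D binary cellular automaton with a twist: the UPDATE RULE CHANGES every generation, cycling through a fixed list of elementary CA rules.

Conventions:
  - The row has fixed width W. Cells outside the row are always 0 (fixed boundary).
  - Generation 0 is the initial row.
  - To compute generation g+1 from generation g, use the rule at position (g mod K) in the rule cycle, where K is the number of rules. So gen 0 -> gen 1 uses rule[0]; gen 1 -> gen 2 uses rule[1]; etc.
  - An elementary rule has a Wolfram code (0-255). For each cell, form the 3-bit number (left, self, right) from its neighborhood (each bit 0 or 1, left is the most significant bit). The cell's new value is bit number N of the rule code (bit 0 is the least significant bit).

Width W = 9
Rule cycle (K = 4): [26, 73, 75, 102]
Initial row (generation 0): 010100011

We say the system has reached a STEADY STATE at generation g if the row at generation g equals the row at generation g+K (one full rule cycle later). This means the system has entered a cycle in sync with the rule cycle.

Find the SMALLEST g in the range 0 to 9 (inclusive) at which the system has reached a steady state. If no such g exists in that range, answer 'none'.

Answer: 6

Derivation:
Gen 0: 010100011
Gen 1 (rule 26): 100010110
Gen 2 (rule 73): 001000110
Gen 3 (rule 75): 110011110
Gen 4 (rule 102): 010100010
Gen 5 (rule 26): 100010101
Gen 6 (rule 73): 001000000
Gen 7 (rule 75): 110011111
Gen 8 (rule 102): 010100001
Gen 9 (rule 26): 100010010
Gen 10 (rule 73): 001000000
Gen 11 (rule 75): 110011111
Gen 12 (rule 102): 010100001
Gen 13 (rule 26): 100010010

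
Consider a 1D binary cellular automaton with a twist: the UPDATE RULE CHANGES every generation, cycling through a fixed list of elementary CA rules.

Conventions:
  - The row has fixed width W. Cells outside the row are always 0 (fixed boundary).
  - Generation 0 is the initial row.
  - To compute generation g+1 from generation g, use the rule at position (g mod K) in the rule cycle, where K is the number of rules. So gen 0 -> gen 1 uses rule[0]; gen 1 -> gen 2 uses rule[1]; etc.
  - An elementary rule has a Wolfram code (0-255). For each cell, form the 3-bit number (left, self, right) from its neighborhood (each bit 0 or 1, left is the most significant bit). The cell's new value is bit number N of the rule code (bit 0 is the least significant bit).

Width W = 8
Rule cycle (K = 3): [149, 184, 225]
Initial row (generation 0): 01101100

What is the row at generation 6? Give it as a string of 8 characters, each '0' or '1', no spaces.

Gen 0: 01101100
Gen 1 (rule 149): 00000011
Gen 2 (rule 184): 00000010
Gen 3 (rule 225): 11111000
Gen 4 (rule 149): 01110111
Gen 5 (rule 184): 01101110
Gen 6 (rule 225): 00110110

Answer: 00110110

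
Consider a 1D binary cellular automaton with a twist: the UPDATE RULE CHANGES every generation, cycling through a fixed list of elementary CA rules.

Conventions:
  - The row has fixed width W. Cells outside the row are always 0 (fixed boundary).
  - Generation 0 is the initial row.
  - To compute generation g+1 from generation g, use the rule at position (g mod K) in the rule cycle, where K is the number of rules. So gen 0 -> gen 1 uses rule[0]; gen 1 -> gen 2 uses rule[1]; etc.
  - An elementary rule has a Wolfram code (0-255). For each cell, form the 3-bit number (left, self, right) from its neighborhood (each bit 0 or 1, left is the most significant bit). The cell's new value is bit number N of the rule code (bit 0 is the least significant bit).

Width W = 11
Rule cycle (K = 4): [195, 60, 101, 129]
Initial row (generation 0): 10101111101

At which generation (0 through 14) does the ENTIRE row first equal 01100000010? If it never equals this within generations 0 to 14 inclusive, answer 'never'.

Answer: never

Derivation:
Gen 0: 10101111101
Gen 1 (rule 195): 00000111100
Gen 2 (rule 60): 00000100010
Gen 3 (rule 101): 11110101010
Gen 4 (rule 129): 01100000000
Gen 5 (rule 195): 10101111111
Gen 6 (rule 60): 11111000000
Gen 7 (rule 101): 00001011111
Gen 8 (rule 129): 11100001110
Gen 9 (rule 195): 01101110110
Gen 10 (rule 60): 01011001101
Gen 11 (rule 101): 01101000111
Gen 12 (rule 129): 00000010010
Gen 13 (rule 195): 11111100100
Gen 14 (rule 60): 10000010110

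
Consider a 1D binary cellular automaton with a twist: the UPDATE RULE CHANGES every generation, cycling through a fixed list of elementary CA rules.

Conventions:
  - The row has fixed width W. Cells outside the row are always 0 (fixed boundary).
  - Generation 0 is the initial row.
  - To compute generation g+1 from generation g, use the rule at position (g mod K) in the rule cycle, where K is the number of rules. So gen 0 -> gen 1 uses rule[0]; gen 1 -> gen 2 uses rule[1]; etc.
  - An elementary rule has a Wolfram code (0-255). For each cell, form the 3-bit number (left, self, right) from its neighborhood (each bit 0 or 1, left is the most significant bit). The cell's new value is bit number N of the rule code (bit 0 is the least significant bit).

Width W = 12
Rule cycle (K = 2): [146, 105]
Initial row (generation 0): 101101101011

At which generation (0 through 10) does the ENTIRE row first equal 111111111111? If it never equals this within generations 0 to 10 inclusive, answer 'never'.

Answer: 2

Derivation:
Gen 0: 101101101011
Gen 1 (rule 146): 000000000000
Gen 2 (rule 105): 111111111111
Gen 3 (rule 146): 011111111110
Gen 4 (rule 105): 010000000010
Gen 5 (rule 146): 101000000101
Gen 6 (rule 105): 010011110010
Gen 7 (rule 146): 101101101101
Gen 8 (rule 105): 011111111110
Gen 9 (rule 146): 101111111101
Gen 10 (rule 105): 011000000110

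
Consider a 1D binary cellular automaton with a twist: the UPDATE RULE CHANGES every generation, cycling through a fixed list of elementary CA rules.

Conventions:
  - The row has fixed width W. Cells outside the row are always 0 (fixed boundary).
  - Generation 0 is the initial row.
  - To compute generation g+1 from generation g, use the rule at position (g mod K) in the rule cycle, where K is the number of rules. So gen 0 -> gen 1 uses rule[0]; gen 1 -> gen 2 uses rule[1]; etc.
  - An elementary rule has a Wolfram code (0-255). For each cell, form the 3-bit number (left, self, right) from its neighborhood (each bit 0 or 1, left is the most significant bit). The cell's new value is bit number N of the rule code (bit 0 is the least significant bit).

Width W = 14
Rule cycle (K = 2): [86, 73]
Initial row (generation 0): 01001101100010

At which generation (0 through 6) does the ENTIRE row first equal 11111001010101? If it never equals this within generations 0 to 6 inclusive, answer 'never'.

Gen 0: 01001101100010
Gen 1 (rule 86): 11110100110111
Gen 2 (rule 73): 10010000110101
Gen 3 (rule 86): 11111001010101
Gen 4 (rule 73): 10001000000000
Gen 5 (rule 86): 11011100000000
Gen 6 (rule 73): 11010101111111

Answer: 3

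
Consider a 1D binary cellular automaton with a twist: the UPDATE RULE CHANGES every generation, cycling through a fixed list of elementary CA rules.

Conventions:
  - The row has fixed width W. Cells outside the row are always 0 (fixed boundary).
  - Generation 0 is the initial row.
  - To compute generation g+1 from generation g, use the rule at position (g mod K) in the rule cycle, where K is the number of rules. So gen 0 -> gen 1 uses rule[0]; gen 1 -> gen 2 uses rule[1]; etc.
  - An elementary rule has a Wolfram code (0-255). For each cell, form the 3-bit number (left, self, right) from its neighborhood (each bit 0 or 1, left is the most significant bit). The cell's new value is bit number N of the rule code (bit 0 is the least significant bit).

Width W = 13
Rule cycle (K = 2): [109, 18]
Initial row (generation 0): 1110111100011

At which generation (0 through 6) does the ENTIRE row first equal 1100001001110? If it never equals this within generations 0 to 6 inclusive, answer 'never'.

Gen 0: 1110111100011
Gen 1 (rule 109): 1011100101011
Gen 2 (rule 18): 0000011000000
Gen 3 (rule 109): 1111011011111
Gen 4 (rule 18): 0000000000000
Gen 5 (rule 109): 1111111111111
Gen 6 (rule 18): 0000000000000

Answer: never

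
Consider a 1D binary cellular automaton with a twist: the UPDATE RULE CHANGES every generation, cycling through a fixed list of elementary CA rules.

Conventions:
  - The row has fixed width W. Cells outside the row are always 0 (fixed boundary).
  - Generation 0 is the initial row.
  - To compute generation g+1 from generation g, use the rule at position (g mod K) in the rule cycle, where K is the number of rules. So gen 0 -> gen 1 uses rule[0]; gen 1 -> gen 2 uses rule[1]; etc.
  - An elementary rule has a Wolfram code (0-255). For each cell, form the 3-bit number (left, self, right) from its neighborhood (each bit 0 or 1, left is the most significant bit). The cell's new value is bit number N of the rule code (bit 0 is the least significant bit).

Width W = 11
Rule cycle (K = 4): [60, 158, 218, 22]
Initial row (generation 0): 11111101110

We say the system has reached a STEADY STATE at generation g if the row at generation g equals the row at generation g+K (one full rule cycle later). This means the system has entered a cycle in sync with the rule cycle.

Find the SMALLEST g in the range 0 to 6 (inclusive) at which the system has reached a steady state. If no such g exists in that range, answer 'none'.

Gen 0: 11111101110
Gen 1 (rule 60): 10000011001
Gen 2 (rule 158): 11000110111
Gen 3 (rule 218): 11101110111
Gen 4 (rule 22): 00000000000
Gen 5 (rule 60): 00000000000
Gen 6 (rule 158): 00000000000
Gen 7 (rule 218): 00000000000
Gen 8 (rule 22): 00000000000
Gen 9 (rule 60): 00000000000
Gen 10 (rule 158): 00000000000

Answer: 4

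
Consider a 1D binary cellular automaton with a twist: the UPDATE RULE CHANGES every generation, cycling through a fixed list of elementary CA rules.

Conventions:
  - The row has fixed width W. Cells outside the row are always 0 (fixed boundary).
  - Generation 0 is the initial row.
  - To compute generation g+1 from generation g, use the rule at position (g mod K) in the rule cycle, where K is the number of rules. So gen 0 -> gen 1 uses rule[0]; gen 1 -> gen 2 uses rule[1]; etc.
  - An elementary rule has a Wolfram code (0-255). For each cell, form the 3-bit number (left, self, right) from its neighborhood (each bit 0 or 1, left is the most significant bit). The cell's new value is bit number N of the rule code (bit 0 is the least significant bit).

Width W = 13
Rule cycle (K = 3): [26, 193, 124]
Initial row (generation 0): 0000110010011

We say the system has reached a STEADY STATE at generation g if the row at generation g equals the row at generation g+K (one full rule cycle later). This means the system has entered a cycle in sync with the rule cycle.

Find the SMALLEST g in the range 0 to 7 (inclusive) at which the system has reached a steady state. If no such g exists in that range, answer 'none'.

Answer: none

Derivation:
Gen 0: 0000110010011
Gen 1 (rule 26): 0001101101110
Gen 2 (rule 193): 1100100100110
Gen 3 (rule 124): 1110110110111
Gen 4 (rule 26): 1000100100100
Gen 5 (rule 193): 0010000000001
Gen 6 (rule 124): 0011000000001
Gen 7 (rule 26): 0110100000010
Gen 8 (rule 193): 0010001111000
Gen 9 (rule 124): 0011001001100
Gen 10 (rule 26): 0110110111010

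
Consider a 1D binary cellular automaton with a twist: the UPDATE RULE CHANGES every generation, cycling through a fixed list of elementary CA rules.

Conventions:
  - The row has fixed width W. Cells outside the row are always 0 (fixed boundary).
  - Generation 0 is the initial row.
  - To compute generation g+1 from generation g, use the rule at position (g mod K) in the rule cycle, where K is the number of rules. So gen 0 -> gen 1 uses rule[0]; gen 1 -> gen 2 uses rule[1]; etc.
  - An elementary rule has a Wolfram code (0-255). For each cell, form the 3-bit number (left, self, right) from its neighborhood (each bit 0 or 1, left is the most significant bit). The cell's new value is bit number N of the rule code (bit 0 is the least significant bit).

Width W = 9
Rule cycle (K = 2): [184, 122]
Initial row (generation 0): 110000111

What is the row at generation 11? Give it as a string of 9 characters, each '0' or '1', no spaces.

Gen 0: 110000111
Gen 1 (rule 184): 101000110
Gen 2 (rule 122): 010101111
Gen 3 (rule 184): 001011110
Gen 4 (rule 122): 010110011
Gen 5 (rule 184): 001101010
Gen 6 (rule 122): 011110101
Gen 7 (rule 184): 011101010
Gen 8 (rule 122): 110110101
Gen 9 (rule 184): 101101010
Gen 10 (rule 122): 011110101
Gen 11 (rule 184): 011101010

Answer: 011101010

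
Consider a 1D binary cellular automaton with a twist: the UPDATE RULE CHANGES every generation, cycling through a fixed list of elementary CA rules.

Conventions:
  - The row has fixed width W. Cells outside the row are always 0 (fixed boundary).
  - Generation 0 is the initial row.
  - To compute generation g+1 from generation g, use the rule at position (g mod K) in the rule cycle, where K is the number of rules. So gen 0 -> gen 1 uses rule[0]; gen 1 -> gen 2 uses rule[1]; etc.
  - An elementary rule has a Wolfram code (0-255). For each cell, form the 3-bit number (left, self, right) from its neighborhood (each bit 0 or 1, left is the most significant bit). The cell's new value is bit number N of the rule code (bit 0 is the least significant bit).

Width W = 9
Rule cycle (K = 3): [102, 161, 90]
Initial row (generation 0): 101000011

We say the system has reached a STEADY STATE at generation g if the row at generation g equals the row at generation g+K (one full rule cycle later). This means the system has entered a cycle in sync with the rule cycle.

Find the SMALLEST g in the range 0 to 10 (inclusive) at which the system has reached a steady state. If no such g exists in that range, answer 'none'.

Gen 0: 101000011
Gen 1 (rule 102): 111000101
Gen 2 (rule 161): 010010010
Gen 3 (rule 90): 101101101
Gen 4 (rule 102): 110110111
Gen 5 (rule 161): 001001010
Gen 6 (rule 90): 010110001
Gen 7 (rule 102): 111010011
Gen 8 (rule 161): 010100000
Gen 9 (rule 90): 100010000
Gen 10 (rule 102): 100110000
Gen 11 (rule 161): 000000111
Gen 12 (rule 90): 000001101
Gen 13 (rule 102): 000010111

Answer: none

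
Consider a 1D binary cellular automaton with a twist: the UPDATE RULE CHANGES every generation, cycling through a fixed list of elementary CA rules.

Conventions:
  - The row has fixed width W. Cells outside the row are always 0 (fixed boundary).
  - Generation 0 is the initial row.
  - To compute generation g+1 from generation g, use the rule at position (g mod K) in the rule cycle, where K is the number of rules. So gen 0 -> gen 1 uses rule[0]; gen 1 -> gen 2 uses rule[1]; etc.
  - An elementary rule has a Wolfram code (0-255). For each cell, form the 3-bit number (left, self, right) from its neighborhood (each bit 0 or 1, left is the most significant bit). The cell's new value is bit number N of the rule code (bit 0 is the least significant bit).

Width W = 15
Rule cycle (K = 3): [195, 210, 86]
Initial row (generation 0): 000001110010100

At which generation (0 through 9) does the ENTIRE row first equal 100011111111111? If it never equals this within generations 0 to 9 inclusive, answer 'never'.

Gen 0: 000001110010100
Gen 1 (rule 195): 111110110100001
Gen 2 (rule 210): 011110010010010
Gen 3 (rule 86): 100011111111111
Gen 4 (rule 195): 001101111111111
Gen 5 (rule 210): 010100111111111
Gen 6 (rule 86): 110111000000001
Gen 7 (rule 195): 010011011111110
Gen 8 (rule 210): 101101001111111
Gen 9 (rule 86): 100101110000001

Answer: 3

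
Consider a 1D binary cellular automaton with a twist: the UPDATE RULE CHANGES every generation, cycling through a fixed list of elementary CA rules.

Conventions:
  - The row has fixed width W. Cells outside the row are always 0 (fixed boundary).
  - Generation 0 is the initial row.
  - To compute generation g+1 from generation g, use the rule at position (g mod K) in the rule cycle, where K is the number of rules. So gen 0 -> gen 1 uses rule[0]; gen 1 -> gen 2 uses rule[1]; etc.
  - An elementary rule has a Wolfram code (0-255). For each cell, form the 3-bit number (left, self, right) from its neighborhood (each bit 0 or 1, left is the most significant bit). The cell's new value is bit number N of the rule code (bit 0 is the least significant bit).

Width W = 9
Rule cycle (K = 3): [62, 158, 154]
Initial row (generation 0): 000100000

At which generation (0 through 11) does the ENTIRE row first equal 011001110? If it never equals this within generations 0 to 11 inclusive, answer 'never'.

Gen 0: 000100000
Gen 1 (rule 62): 001110000
Gen 2 (rule 158): 011101000
Gen 3 (rule 154): 111000100
Gen 4 (rule 62): 100101110
Gen 5 (rule 158): 111101101
Gen 6 (rule 154): 111001000
Gen 7 (rule 62): 100111100
Gen 8 (rule 158): 111111010
Gen 9 (rule 154): 111110001
Gen 10 (rule 62): 100001011
Gen 11 (rule 158): 110011010

Answer: never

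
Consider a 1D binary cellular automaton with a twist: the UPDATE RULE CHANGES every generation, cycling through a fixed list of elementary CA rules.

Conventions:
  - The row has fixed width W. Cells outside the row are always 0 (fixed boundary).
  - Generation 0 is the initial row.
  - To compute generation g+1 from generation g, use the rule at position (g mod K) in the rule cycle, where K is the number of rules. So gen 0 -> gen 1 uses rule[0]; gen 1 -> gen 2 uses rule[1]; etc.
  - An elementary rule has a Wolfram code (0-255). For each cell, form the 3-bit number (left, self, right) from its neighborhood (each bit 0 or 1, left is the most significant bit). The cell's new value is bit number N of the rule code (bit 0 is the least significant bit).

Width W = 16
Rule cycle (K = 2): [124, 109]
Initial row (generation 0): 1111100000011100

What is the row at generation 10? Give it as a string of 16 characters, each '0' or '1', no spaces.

Answer: 1111110101101111

Derivation:
Gen 0: 1111100000011100
Gen 1 (rule 124): 1000110000010110
Gen 2 (rule 109): 1010110111011110
Gen 3 (rule 124): 1111111101110011
Gen 4 (rule 109): 1000000111010011
Gen 5 (rule 124): 1100000101111011
Gen 6 (rule 109): 1101110111001111
Gen 7 (rule 124): 1111011101101001
Gen 8 (rule 109): 1001110111111001
Gen 9 (rule 124): 1101011100001101
Gen 10 (rule 109): 1111110101101111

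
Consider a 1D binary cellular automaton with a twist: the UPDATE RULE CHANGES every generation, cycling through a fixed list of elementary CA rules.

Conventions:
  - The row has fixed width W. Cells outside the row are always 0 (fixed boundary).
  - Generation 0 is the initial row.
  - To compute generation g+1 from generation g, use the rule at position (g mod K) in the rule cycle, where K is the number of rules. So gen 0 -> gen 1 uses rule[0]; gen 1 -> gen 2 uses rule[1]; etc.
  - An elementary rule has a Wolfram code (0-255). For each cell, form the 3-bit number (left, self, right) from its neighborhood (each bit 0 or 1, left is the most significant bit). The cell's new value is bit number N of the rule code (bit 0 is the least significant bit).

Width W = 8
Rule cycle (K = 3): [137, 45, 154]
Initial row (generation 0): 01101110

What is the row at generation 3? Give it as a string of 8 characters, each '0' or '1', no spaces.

Gen 0: 01101110
Gen 1 (rule 137): 01001100
Gen 2 (rule 45): 01001001
Gen 3 (rule 154): 10110110

Answer: 10110110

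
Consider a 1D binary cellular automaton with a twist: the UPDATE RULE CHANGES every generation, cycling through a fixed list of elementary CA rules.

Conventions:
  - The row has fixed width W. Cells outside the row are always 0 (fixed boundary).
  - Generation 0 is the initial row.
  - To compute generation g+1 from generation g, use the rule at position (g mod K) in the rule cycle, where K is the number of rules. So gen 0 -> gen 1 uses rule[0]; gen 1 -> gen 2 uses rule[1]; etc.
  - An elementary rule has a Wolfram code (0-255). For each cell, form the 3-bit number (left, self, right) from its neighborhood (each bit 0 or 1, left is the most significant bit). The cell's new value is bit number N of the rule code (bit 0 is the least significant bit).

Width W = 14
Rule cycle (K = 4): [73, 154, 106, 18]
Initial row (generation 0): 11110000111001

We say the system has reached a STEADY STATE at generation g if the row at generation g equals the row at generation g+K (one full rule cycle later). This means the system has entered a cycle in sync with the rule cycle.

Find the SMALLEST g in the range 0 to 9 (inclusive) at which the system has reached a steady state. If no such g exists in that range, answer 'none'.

Gen 0: 11110000111001
Gen 1 (rule 73): 10010110101000
Gen 2 (rule 154): 01100100000100
Gen 3 (rule 106): 11101000001000
Gen 4 (rule 18): 00000100010100
Gen 5 (rule 73): 11110001000001
Gen 6 (rule 154): 11101010100010
Gen 7 (rule 106): 10110101000100
Gen 8 (rule 18): 00000000101010
Gen 9 (rule 73): 11111110000000
Gen 10 (rule 154): 11111101000000
Gen 11 (rule 106): 10000110000000
Gen 12 (rule 18): 01001001000000
Gen 13 (rule 73): 00000000011111

Answer: none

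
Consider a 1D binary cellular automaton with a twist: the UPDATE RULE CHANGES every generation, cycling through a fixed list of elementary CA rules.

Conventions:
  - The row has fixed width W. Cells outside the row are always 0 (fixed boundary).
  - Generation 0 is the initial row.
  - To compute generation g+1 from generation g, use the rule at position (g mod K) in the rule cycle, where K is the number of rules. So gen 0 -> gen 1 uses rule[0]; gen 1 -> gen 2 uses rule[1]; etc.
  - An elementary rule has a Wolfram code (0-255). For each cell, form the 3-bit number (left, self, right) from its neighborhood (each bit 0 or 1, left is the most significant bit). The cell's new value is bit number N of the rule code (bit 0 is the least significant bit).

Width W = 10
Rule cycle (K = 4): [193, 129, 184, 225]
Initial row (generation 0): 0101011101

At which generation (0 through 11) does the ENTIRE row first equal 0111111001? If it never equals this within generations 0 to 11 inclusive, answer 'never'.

Gen 0: 0101011101
Gen 1 (rule 193): 0000001100
Gen 2 (rule 129): 1111100001
Gen 3 (rule 184): 1111010000
Gen 4 (rule 225): 0111100111
Gen 5 (rule 193): 0011100011
Gen 6 (rule 129): 1001001000
Gen 7 (rule 184): 0100100100
Gen 8 (rule 225): 0000000001
Gen 9 (rule 193): 1111111100
Gen 10 (rule 129): 0111111001
Gen 11 (rule 184): 0111110100

Answer: 10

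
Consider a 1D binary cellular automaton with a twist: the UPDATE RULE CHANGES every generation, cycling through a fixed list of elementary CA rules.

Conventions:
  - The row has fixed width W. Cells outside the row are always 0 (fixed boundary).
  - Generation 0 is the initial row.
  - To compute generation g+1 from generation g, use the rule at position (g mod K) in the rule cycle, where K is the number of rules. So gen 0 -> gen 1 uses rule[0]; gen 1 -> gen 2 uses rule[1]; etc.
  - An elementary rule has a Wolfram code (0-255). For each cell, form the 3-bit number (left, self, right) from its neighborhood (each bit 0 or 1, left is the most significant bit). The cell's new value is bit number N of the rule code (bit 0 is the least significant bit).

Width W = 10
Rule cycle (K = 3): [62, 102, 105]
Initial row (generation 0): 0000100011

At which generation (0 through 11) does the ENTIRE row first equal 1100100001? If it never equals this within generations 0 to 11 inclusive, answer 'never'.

Gen 0: 0000100011
Gen 1 (rule 62): 0001110110
Gen 2 (rule 102): 0010011010
Gen 3 (rule 105): 1000011100
Gen 4 (rule 62): 1100110010
Gen 5 (rule 102): 0101010110
Gen 6 (rule 105): 0010101110
Gen 7 (rule 62): 0111111001
Gen 8 (rule 102): 1000001011
Gen 9 (rule 105): 0011100111
Gen 10 (rule 62): 0110011100
Gen 11 (rule 102): 1010100100

Answer: never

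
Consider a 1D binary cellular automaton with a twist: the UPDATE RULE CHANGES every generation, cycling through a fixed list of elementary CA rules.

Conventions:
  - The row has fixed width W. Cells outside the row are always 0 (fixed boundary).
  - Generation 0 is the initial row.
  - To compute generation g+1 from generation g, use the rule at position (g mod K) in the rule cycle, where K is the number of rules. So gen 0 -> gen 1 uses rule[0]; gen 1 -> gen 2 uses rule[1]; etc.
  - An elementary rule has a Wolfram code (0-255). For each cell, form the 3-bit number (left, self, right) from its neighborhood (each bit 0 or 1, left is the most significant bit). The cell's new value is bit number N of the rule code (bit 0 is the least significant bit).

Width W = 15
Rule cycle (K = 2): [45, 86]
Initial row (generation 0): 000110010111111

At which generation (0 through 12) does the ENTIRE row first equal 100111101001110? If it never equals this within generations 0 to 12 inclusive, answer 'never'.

Gen 0: 000110010111111
Gen 1 (rule 45): 110100011100000
Gen 2 (rule 86): 010110100110000
Gen 3 (rule 45): 011101100100111
Gen 4 (rule 86): 100100111111001
Gen 5 (rule 45): 100100100000001
Gen 6 (rule 86): 111111110000011
Gen 7 (rule 45): 100000000111010
Gen 8 (rule 86): 110000001001011
Gen 9 (rule 45): 100111101001110
Gen 10 (rule 86): 111000101110011
Gen 11 (rule 45): 100010111000010
Gen 12 (rule 86): 110110001100111

Answer: 9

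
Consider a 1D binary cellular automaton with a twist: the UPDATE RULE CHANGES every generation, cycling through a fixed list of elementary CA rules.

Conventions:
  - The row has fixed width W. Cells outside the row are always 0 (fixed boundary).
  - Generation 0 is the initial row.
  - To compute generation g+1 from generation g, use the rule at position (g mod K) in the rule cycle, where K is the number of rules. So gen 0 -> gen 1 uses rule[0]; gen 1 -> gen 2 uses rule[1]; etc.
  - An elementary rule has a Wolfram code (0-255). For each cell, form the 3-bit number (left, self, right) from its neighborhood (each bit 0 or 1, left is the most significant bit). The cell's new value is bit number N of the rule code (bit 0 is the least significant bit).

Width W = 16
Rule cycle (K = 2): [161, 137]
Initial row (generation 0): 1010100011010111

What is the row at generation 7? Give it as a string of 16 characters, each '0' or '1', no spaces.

Answer: 0010000001000000

Derivation:
Gen 0: 1010100011010111
Gen 1 (rule 161): 0101001000101010
Gen 2 (rule 137): 0000000010000000
Gen 3 (rule 161): 1111111000111111
Gen 4 (rule 137): 1111110010111110
Gen 5 (rule 161): 0111100001011100
Gen 6 (rule 137): 0111001100011001
Gen 7 (rule 161): 0010000001000000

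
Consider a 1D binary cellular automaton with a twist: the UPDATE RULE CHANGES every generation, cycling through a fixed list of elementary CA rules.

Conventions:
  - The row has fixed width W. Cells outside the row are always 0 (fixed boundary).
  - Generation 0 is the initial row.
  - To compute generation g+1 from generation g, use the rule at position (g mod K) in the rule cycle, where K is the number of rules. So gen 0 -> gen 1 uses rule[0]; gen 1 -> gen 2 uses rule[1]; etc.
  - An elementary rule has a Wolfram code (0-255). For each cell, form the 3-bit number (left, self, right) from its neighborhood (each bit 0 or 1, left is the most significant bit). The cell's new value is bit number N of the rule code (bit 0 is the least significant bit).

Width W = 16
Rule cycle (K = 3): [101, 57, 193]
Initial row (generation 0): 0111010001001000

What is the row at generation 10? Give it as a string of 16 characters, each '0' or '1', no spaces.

Gen 0: 0111010001001000
Gen 1 (rule 101): 0001110101001011
Gen 2 (rule 57): 1101001010100110
Gen 3 (rule 193): 0100000000000010
Gen 4 (rule 101): 0101111111111010
Gen 5 (rule 57): 0011000000000101
Gen 6 (rule 193): 1001011111110000
Gen 7 (rule 101): 1001100000010111
Gen 8 (rule 57): 0101011111001100
Gen 9 (rule 193): 0000001111000101
Gen 10 (rule 101): 1111100001010111

Answer: 1111100001010111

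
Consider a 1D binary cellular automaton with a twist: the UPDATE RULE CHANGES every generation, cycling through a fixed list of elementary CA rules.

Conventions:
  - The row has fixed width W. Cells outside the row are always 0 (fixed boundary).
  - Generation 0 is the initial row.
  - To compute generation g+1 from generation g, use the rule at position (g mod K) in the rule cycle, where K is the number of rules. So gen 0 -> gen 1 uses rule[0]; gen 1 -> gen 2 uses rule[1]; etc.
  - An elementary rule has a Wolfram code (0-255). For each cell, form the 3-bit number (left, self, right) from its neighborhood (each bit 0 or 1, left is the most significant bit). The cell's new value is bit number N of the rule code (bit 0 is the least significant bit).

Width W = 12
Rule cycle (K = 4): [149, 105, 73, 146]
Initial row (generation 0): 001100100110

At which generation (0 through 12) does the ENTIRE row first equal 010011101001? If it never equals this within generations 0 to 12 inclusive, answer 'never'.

Gen 0: 001100100110
Gen 1 (rule 149): 100010110001
Gen 2 (rule 105): 001001110100
Gen 3 (rule 73): 100001010001
Gen 4 (rule 146): 010010001010
Gen 5 (rule 149): 011011101011
Gen 6 (rule 105): 011110110111
Gen 7 (rule 73): 010010110101
Gen 8 (rule 146): 101100000000
Gen 9 (rule 149): 100011111111
Gen 10 (rule 105): 001010000001
Gen 11 (rule 73): 100000111100
Gen 12 (rule 146): 010001011010

Answer: never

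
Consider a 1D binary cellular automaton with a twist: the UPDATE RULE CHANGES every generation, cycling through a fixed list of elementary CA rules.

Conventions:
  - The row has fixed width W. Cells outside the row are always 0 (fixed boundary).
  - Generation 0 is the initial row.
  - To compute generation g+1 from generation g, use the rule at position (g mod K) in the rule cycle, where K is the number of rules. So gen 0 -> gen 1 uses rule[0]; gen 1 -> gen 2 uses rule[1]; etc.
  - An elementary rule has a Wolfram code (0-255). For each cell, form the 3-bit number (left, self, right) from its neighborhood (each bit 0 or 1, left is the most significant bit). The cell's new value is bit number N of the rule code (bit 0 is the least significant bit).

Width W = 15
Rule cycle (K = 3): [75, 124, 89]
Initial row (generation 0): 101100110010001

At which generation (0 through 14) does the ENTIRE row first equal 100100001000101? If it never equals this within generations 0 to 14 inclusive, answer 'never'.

Gen 0: 101100110010001
Gen 1 (rule 75): 001101110100110
Gen 2 (rule 124): 001111011110111
Gen 3 (rule 89): 101001010010101
Gen 4 (rule 75): 000010000100000
Gen 5 (rule 124): 000011000110000
Gen 6 (rule 89): 111011110111111
Gen 7 (rule 75): 101010010100001
Gen 8 (rule 124): 111111011110001
Gen 9 (rule 89): 100001010011100
Gen 10 (rule 75): 001110000110101
Gen 11 (rule 124): 001011000111111
Gen 12 (rule 89): 100011110100001
Gen 13 (rule 75): 001110010001110
Gen 14 (rule 124): 001011011001011

Answer: never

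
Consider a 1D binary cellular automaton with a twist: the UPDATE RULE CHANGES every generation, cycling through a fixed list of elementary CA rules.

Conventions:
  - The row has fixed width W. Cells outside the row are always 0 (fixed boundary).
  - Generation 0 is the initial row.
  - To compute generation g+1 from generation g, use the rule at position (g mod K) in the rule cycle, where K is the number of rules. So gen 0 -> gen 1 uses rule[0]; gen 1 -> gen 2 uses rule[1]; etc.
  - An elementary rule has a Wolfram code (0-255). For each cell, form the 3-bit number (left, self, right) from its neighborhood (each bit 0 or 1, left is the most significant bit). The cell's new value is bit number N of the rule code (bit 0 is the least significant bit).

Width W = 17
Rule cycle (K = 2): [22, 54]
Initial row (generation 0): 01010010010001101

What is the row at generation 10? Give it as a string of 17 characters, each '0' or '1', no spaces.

Answer: 00111011100111011

Derivation:
Gen 0: 01010010010001101
Gen 1 (rule 22): 11011111111010001
Gen 2 (rule 54): 00100000000111011
Gen 3 (rule 22): 01110000001000000
Gen 4 (rule 54): 10001000011100000
Gen 5 (rule 22): 11011100100010000
Gen 6 (rule 54): 00100011110111000
Gen 7 (rule 22): 01110100000000100
Gen 8 (rule 54): 10001110000001110
Gen 9 (rule 22): 11010001000010001
Gen 10 (rule 54): 00111011100111011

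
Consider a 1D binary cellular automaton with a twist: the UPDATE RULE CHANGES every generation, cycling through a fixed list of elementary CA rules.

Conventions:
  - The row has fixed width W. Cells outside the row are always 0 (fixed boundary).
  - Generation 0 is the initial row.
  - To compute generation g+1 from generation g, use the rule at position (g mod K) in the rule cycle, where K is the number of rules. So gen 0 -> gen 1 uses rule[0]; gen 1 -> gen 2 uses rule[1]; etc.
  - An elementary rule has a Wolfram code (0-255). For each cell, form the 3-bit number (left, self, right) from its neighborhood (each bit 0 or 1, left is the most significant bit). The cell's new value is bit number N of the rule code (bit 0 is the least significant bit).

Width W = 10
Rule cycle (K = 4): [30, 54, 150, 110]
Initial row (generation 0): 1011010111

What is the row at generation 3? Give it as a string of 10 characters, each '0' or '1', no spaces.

Gen 0: 1011010111
Gen 1 (rule 30): 1010010100
Gen 2 (rule 54): 1111111110
Gen 3 (rule 150): 0111111101

Answer: 0111111101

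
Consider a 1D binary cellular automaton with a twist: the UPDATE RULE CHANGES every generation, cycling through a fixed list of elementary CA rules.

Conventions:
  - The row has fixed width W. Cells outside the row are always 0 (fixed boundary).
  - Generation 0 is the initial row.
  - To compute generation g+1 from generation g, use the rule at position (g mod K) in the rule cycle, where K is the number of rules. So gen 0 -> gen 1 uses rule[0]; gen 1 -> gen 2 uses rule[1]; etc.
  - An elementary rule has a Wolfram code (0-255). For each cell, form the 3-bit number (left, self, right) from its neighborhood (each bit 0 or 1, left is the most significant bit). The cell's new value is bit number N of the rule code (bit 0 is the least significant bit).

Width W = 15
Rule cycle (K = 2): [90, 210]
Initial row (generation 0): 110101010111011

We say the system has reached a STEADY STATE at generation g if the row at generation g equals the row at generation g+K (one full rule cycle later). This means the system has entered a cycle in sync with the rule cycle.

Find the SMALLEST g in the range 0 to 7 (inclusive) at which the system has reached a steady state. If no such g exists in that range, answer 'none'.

Gen 0: 110101010111011
Gen 1 (rule 90): 110000000101011
Gen 2 (rule 210): 011000001000001
Gen 3 (rule 90): 111100010100010
Gen 4 (rule 210): 011110100010101
Gen 5 (rule 90): 110010010100000
Gen 6 (rule 210): 011101100010000
Gen 7 (rule 90): 110101110101000
Gen 8 (rule 210): 010000110000100
Gen 9 (rule 90): 101001111001010

Answer: none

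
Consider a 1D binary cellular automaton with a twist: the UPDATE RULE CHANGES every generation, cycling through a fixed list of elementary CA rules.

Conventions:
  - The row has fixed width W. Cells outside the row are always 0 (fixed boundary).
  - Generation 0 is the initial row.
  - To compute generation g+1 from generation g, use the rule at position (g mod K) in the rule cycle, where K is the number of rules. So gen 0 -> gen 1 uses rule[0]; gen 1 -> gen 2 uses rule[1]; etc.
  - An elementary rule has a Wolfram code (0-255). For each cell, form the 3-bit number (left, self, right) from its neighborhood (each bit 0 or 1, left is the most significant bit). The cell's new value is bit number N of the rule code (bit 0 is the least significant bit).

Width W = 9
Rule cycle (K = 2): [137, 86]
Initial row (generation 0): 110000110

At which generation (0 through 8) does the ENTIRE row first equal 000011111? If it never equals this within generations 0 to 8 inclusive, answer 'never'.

Answer: never

Derivation:
Gen 0: 110000110
Gen 1 (rule 137): 100110100
Gen 2 (rule 86): 111010110
Gen 3 (rule 137): 110000100
Gen 4 (rule 86): 011001110
Gen 5 (rule 137): 010001100
Gen 6 (rule 86): 111010110
Gen 7 (rule 137): 110000100
Gen 8 (rule 86): 011001110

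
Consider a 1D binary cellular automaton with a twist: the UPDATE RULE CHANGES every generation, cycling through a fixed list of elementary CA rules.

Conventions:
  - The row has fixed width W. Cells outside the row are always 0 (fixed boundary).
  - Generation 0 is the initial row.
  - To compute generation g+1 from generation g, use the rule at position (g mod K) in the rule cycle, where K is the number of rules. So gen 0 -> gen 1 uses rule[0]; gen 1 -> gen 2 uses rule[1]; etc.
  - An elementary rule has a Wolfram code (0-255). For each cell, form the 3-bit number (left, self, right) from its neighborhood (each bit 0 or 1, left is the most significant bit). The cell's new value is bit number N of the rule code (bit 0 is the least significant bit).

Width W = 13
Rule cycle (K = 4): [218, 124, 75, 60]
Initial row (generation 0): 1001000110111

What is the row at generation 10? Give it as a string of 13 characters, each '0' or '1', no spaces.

Gen 0: 1001000110111
Gen 1 (rule 218): 0110101110111
Gen 2 (rule 124): 0111111011101
Gen 3 (rule 75): 1100001010100
Gen 4 (rule 60): 1010001111110
Gen 5 (rule 218): 0001011111111
Gen 6 (rule 124): 0001110000001
Gen 7 (rule 75): 1111010111110
Gen 8 (rule 60): 1000111100001
Gen 9 (rule 218): 0101111110010
Gen 10 (rule 124): 0111000011011

Answer: 0111000011011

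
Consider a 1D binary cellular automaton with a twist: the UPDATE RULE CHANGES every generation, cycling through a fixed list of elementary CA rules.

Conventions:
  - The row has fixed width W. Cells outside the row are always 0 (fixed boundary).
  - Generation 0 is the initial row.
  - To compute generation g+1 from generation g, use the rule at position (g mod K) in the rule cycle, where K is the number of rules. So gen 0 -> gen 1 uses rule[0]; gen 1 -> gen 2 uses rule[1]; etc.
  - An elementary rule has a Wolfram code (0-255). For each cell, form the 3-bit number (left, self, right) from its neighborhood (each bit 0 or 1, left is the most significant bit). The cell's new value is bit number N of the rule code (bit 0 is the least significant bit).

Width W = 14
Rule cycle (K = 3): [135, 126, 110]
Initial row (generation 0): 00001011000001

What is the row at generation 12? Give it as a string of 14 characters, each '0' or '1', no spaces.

Gen 0: 00001011000001
Gen 1 (rule 135): 11111000011111
Gen 2 (rule 126): 10001100110001
Gen 3 (rule 110): 10011101110011
Gen 4 (rule 135): 10101000100100
Gen 5 (rule 126): 11111101111110
Gen 6 (rule 110): 10000111000010
Gen 7 (rule 135): 10111010011110
Gen 8 (rule 126): 11101111110011
Gen 9 (rule 110): 10111000010111
Gen 10 (rule 135): 10010011110010
Gen 11 (rule 126): 11111110011111
Gen 12 (rule 110): 10000010110001

Answer: 10000010110001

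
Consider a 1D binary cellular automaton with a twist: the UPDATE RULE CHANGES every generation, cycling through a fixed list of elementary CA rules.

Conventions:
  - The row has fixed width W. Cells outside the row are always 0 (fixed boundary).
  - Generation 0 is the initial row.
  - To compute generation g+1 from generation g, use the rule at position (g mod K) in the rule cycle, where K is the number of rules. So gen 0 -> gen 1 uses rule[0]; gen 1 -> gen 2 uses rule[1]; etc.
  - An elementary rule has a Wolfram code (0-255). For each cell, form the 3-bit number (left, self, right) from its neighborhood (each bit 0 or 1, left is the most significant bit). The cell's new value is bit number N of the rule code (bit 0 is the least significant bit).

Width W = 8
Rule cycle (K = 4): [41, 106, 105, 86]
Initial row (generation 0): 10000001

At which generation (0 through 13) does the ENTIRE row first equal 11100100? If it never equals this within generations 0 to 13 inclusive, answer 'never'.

Answer: 6

Derivation:
Gen 0: 10000001
Gen 1 (rule 41): 00111100
Gen 2 (rule 106): 01100100
Gen 3 (rule 105): 01100001
Gen 4 (rule 86): 10110011
Gen 5 (rule 41): 01100010
Gen 6 (rule 106): 11100100
Gen 7 (rule 105): 10100001
Gen 8 (rule 86): 10110011
Gen 9 (rule 41): 01100010
Gen 10 (rule 106): 11100100
Gen 11 (rule 105): 10100001
Gen 12 (rule 86): 10110011
Gen 13 (rule 41): 01100010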